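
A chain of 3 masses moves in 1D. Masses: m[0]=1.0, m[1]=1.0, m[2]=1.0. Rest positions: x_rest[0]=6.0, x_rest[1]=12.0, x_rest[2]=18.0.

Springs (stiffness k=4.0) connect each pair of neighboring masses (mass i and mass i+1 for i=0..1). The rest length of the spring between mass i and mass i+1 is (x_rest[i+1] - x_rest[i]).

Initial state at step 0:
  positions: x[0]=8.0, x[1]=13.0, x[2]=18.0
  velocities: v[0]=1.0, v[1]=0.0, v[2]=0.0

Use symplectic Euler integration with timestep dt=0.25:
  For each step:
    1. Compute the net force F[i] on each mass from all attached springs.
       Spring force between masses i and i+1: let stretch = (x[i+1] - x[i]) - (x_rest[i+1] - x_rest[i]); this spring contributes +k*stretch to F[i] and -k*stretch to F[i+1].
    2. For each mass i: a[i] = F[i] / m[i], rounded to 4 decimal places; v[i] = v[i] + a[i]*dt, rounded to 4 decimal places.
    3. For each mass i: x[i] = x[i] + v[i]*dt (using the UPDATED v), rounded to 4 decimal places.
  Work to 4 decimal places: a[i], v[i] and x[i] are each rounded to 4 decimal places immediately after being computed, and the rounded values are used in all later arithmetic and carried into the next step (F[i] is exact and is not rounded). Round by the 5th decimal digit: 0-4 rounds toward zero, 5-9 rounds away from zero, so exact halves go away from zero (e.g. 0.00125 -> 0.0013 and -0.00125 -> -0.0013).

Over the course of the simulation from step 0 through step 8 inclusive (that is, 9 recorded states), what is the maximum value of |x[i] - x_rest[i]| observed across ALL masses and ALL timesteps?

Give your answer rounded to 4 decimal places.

Answer: 2.5053

Derivation:
Step 0: x=[8.0000 13.0000 18.0000] v=[1.0000 0.0000 0.0000]
Step 1: x=[8.0000 13.0000 18.2500] v=[0.0000 0.0000 1.0000]
Step 2: x=[7.7500 13.0625 18.6875] v=[-1.0000 0.2500 1.7500]
Step 3: x=[7.3281 13.2031 19.2188] v=[-1.6875 0.5625 2.1250]
Step 4: x=[6.8750 13.3789 19.7461] v=[-1.8125 0.7032 2.1093]
Step 5: x=[6.5479 13.5205 20.1816] v=[-1.3086 0.5665 1.7421]
Step 6: x=[6.4639 13.5843 20.4519] v=[-0.3360 0.2550 1.0810]
Step 7: x=[6.6600 13.5849 20.5053] v=[0.7844 0.0022 0.2134]
Step 8: x=[7.0873 13.5843 20.3286] v=[1.7093 -0.0023 -0.7070]
Max displacement = 2.5053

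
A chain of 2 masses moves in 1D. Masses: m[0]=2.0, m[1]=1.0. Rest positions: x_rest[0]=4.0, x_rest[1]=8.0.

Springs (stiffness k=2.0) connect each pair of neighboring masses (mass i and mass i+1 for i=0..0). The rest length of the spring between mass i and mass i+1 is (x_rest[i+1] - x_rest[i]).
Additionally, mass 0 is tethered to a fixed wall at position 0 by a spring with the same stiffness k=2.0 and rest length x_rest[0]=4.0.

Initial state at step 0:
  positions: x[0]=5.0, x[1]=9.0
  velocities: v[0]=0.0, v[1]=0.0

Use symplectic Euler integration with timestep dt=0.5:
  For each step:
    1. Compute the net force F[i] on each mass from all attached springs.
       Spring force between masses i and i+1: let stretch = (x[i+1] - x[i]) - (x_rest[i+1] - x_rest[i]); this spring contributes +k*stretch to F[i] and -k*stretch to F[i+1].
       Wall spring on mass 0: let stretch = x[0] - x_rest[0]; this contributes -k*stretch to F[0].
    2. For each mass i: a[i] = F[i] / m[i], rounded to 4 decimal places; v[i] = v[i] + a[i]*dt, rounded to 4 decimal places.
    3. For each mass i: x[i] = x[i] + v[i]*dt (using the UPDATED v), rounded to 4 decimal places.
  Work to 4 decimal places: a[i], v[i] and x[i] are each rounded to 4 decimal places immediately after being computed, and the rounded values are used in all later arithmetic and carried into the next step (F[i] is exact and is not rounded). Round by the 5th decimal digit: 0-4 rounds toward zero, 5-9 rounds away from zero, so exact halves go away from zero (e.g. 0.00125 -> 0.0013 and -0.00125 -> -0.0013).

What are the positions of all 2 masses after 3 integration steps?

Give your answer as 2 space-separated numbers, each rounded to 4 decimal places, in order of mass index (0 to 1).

Step 0: x=[5.0000 9.0000] v=[0.0000 0.0000]
Step 1: x=[4.7500 9.0000] v=[-0.5000 0.0000]
Step 2: x=[4.3750 8.8750] v=[-0.7500 -0.2500]
Step 3: x=[4.0313 8.5000] v=[-0.6875 -0.7500]

Answer: 4.0313 8.5000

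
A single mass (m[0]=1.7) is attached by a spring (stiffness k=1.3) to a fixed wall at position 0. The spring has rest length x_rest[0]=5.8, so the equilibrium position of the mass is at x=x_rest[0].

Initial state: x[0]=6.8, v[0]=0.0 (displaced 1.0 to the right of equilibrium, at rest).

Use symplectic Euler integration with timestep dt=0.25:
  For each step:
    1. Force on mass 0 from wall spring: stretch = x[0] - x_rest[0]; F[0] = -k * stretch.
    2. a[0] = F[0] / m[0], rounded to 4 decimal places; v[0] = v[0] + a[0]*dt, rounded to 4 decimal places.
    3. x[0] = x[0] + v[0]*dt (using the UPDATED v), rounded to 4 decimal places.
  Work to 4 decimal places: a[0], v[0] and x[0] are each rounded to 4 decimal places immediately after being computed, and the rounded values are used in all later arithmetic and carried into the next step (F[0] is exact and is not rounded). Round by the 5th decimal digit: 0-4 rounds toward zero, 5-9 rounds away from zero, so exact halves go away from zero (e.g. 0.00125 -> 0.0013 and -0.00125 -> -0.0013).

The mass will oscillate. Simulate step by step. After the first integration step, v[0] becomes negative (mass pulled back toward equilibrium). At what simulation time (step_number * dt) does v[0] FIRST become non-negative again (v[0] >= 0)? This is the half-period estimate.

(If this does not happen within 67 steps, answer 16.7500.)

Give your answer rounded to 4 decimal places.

Answer: 3.7500

Derivation:
Step 0: x=[6.8000] v=[0.0000]
Step 1: x=[6.7522] v=[-0.1912]
Step 2: x=[6.6589] v=[-0.3733]
Step 3: x=[6.5245] v=[-0.5375]
Step 4: x=[6.3555] v=[-0.6760]
Step 5: x=[6.1600] v=[-0.7822]
Step 6: x=[5.9473] v=[-0.8510]
Step 7: x=[5.7275] v=[-0.8792]
Step 8: x=[5.5112] v=[-0.8654]
Step 9: x=[5.3087] v=[-0.8102]
Step 10: x=[5.1296] v=[-0.7163]
Step 11: x=[4.9826] v=[-0.5881]
Step 12: x=[4.8747] v=[-0.4318]
Step 13: x=[4.8110] v=[-0.2549]
Step 14: x=[4.7946] v=[-0.0658]
Step 15: x=[4.8262] v=[0.1264]
First v>=0 after going negative at step 15, time=3.7500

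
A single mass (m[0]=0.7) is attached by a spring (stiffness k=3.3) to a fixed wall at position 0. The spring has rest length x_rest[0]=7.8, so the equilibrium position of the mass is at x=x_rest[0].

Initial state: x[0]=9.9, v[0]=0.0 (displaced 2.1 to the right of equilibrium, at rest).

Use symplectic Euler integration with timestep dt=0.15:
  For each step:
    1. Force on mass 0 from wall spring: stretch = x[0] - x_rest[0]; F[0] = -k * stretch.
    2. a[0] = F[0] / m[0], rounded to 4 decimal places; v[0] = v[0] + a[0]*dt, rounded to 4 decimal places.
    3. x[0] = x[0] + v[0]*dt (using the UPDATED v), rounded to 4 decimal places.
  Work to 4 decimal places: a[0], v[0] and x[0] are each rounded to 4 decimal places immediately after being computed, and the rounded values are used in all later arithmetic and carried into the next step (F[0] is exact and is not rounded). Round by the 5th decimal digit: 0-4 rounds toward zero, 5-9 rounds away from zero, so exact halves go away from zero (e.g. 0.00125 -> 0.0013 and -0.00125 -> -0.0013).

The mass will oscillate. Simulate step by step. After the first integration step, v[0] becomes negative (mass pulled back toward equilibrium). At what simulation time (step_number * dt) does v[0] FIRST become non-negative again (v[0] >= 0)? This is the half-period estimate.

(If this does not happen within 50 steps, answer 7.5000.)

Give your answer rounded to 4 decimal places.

Step 0: x=[9.9000] v=[0.0000]
Step 1: x=[9.6773] v=[-1.4850]
Step 2: x=[9.2554] v=[-2.8125]
Step 3: x=[8.6791] v=[-3.8417]
Step 4: x=[8.0096] v=[-4.4633]
Step 5: x=[7.3179] v=[-4.6115]
Step 6: x=[6.6773] v=[-4.2706]
Step 7: x=[6.1558] v=[-3.4767]
Step 8: x=[5.8087] v=[-2.3140]
Step 9: x=[5.6728] v=[-0.9059]
Step 10: x=[5.7625] v=[0.5983]
First v>=0 after going negative at step 10, time=1.5000

Answer: 1.5000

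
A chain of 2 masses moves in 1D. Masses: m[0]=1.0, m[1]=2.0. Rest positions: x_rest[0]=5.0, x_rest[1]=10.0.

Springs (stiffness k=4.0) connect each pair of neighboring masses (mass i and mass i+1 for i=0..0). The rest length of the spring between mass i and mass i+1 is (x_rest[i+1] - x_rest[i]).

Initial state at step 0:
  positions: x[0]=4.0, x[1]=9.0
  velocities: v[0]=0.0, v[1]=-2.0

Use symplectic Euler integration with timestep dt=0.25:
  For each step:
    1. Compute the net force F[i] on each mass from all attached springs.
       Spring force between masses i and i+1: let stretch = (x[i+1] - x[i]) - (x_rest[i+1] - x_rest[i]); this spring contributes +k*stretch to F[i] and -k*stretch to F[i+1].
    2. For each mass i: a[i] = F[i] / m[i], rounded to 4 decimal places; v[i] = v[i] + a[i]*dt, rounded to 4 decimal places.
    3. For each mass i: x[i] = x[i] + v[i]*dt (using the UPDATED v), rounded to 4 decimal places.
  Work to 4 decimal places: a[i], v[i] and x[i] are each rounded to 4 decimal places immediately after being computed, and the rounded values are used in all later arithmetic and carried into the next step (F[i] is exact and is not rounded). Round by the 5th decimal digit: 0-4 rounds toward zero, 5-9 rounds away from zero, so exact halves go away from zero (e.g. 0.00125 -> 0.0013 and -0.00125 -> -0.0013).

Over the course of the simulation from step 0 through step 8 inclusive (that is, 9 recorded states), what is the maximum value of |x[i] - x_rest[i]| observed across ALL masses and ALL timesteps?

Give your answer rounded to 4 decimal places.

Answer: 4.2183

Derivation:
Step 0: x=[4.0000 9.0000] v=[0.0000 -2.0000]
Step 1: x=[4.0000 8.5000] v=[0.0000 -2.0000]
Step 2: x=[3.8750 8.0625] v=[-0.5000 -1.7500]
Step 3: x=[3.5469 7.7266] v=[-1.3125 -1.3438]
Step 4: x=[3.0137 7.4932] v=[-2.1328 -0.9337]
Step 5: x=[2.3504 7.3248] v=[-2.6533 -0.6735]
Step 6: x=[1.6807 7.1596] v=[-2.6789 -0.6607]
Step 7: x=[1.1307 6.9346] v=[-2.2000 -0.9002]
Step 8: x=[0.7817 6.6091] v=[-1.3961 -1.3022]
Max displacement = 4.2183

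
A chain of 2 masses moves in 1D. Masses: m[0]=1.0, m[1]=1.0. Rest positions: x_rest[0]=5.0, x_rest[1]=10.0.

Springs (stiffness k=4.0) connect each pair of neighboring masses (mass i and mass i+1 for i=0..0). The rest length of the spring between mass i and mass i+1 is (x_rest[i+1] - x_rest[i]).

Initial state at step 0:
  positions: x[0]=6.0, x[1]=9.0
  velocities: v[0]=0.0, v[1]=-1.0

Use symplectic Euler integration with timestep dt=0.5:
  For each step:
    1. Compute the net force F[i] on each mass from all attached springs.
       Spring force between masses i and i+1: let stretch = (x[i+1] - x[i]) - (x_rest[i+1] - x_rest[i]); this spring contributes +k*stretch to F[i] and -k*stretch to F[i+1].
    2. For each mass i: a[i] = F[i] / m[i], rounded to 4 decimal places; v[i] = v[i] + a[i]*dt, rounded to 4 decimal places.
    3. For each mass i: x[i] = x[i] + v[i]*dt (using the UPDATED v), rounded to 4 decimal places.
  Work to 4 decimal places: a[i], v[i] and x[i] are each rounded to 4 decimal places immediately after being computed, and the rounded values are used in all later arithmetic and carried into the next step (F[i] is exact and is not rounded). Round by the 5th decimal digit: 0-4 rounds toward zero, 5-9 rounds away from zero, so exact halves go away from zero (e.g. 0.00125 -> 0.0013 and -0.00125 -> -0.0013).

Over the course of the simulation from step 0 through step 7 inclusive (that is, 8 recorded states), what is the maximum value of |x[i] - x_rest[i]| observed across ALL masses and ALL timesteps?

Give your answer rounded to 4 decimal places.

Step 0: x=[6.0000 9.0000] v=[0.0000 -1.0000]
Step 1: x=[4.0000 10.5000] v=[-4.0000 3.0000]
Step 2: x=[3.5000 10.5000] v=[-1.0000 0.0000]
Step 3: x=[5.0000 8.5000] v=[3.0000 -4.0000]
Step 4: x=[5.0000 8.0000] v=[0.0000 -1.0000]
Step 5: x=[3.0000 9.5000] v=[-4.0000 3.0000]
Step 6: x=[2.5000 9.5000] v=[-1.0000 0.0000]
Step 7: x=[4.0000 7.5000] v=[3.0000 -4.0000]
Max displacement = 2.5000

Answer: 2.5000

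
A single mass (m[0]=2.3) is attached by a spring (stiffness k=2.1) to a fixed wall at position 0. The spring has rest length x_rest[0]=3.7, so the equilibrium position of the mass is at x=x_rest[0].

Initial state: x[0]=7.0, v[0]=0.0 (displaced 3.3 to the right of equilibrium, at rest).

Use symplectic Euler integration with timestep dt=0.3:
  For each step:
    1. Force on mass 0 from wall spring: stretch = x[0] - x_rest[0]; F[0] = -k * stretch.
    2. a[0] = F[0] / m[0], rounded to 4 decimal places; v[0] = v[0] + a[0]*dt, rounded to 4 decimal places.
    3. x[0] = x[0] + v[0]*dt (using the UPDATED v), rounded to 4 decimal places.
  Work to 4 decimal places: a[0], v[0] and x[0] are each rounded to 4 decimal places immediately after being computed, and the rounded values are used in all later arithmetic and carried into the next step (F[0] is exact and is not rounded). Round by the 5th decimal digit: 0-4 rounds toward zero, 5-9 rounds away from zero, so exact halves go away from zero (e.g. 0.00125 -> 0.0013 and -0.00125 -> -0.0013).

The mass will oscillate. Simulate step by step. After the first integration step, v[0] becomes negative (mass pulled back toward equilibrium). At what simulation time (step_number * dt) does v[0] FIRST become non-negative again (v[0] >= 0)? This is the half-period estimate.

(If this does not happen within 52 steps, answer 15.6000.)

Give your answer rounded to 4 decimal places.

Step 0: x=[7.0000] v=[0.0000]
Step 1: x=[6.7288] v=[-0.9039]
Step 2: x=[6.2088] v=[-1.7335]
Step 3: x=[5.4826] v=[-2.4207]
Step 4: x=[4.6099] v=[-2.9090]
Step 5: x=[3.6624] v=[-3.1582]
Step 6: x=[2.7180] v=[-3.1479]
Step 7: x=[1.8543] v=[-2.8789]
Step 8: x=[1.1423] v=[-2.3733]
Step 9: x=[0.6405] v=[-1.6727]
Step 10: x=[0.3901] v=[-0.8347]
Step 11: x=[0.4117] v=[0.0719]
First v>=0 after going negative at step 11, time=3.3000

Answer: 3.3000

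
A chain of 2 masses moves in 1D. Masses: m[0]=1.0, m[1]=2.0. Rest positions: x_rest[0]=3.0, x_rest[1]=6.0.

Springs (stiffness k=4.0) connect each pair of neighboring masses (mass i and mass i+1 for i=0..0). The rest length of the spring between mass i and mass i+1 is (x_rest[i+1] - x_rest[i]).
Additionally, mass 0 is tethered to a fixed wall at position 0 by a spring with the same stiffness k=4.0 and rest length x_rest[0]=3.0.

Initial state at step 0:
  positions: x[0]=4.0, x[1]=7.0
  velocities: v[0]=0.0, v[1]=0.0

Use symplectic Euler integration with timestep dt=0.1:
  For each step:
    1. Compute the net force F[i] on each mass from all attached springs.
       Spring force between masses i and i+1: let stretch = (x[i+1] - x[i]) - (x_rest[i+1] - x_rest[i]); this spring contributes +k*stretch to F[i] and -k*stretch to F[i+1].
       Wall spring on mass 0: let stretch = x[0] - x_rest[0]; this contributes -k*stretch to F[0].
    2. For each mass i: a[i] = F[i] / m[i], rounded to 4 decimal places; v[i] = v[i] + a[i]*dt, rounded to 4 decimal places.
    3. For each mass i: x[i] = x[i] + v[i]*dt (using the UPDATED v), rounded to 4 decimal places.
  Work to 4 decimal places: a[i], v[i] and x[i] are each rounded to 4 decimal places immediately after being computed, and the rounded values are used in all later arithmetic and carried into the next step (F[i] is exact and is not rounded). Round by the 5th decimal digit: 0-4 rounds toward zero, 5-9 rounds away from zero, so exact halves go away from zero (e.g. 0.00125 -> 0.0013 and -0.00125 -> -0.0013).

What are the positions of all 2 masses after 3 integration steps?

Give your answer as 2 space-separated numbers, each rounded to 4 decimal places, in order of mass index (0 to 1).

Answer: 3.7757 6.9961

Derivation:
Step 0: x=[4.0000 7.0000] v=[0.0000 0.0000]
Step 1: x=[3.9600 7.0000] v=[-0.4000 0.0000]
Step 2: x=[3.8832 6.9992] v=[-0.7680 -0.0080]
Step 3: x=[3.7757 6.9961] v=[-1.0749 -0.0312]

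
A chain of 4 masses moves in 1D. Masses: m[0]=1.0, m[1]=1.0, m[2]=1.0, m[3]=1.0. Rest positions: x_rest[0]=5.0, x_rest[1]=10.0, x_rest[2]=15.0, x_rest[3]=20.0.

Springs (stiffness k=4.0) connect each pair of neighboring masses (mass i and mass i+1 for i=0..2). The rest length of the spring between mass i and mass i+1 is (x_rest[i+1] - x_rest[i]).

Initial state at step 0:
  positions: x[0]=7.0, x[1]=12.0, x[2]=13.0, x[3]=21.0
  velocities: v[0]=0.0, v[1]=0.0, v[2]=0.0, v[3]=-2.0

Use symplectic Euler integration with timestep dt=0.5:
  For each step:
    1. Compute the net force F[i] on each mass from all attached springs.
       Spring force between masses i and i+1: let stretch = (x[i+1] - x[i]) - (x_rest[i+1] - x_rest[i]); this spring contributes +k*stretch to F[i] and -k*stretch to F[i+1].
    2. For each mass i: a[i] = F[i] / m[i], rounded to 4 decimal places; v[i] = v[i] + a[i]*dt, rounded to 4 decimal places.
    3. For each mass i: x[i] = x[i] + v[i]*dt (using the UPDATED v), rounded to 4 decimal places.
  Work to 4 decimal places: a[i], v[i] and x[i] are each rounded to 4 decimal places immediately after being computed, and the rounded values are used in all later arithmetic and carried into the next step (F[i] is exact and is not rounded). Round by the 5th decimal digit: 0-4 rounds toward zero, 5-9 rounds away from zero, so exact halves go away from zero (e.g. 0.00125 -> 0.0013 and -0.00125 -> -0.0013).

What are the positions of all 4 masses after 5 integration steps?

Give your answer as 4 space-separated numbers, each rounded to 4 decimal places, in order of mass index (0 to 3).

Step 0: x=[7.0000 12.0000 13.0000 21.0000] v=[0.0000 0.0000 0.0000 -2.0000]
Step 1: x=[7.0000 8.0000 20.0000 17.0000] v=[0.0000 -8.0000 14.0000 -8.0000]
Step 2: x=[3.0000 15.0000 12.0000 21.0000] v=[-8.0000 14.0000 -16.0000 8.0000]
Step 3: x=[6.0000 7.0000 16.0000 21.0000] v=[6.0000 -16.0000 8.0000 0.0000]
Step 4: x=[5.0000 7.0000 16.0000 21.0000] v=[-2.0000 0.0000 0.0000 0.0000]
Step 5: x=[1.0000 14.0000 12.0000 21.0000] v=[-8.0000 14.0000 -8.0000 0.0000]

Answer: 1.0000 14.0000 12.0000 21.0000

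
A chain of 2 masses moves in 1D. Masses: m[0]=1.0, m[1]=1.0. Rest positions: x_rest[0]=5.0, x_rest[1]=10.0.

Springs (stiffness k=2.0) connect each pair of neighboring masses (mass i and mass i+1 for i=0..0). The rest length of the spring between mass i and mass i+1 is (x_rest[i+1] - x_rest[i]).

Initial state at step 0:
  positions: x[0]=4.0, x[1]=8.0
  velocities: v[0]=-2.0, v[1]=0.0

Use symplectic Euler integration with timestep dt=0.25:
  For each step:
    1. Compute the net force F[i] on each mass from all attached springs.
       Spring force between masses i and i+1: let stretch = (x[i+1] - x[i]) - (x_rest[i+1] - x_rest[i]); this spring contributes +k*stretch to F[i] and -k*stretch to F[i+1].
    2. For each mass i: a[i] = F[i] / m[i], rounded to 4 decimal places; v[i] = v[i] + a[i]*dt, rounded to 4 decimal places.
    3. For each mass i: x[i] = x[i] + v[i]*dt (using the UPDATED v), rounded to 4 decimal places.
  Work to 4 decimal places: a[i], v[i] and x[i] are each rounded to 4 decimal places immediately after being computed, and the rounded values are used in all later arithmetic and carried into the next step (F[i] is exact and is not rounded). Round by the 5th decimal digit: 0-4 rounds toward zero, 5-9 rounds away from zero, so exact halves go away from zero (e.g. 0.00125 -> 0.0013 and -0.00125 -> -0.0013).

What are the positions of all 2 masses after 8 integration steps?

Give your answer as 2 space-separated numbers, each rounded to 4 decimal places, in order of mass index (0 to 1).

Step 0: x=[4.0000 8.0000] v=[-2.0000 0.0000]
Step 1: x=[3.3750 8.1250] v=[-2.5000 0.5000]
Step 2: x=[2.7188 8.2813] v=[-2.6250 0.6250]
Step 3: x=[2.1329 8.3673] v=[-2.3438 0.3438]
Step 4: x=[1.7013 8.2990] v=[-1.7266 -0.2734]
Step 5: x=[1.4694 8.0309] v=[-0.9278 -1.0723]
Step 6: x=[1.4326 7.5676] v=[-0.1471 -1.8531]
Step 7: x=[1.5377 6.9625] v=[0.4204 -2.4206]
Step 8: x=[1.6959 6.3043] v=[0.6328 -2.6330]

Answer: 1.6959 6.3043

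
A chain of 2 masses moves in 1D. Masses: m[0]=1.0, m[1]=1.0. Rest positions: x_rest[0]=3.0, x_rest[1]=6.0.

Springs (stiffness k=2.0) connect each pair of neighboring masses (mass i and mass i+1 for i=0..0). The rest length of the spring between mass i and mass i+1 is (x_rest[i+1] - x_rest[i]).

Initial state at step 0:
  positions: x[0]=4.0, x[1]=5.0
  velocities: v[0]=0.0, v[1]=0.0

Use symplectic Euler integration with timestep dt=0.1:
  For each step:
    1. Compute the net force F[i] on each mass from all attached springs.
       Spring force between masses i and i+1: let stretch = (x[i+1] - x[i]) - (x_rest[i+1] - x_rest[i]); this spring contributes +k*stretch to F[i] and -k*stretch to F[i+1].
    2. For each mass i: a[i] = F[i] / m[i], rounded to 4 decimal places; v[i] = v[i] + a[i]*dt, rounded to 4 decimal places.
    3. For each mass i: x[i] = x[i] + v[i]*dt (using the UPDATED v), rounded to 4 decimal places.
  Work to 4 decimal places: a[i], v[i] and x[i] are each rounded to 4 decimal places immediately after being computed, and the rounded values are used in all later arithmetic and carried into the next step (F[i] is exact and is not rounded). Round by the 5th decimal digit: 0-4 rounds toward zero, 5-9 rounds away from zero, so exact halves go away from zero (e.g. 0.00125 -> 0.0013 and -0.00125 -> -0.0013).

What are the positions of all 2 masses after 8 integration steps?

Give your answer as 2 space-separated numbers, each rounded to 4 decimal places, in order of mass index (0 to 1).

Answer: 2.8676 6.1324

Derivation:
Step 0: x=[4.0000 5.0000] v=[0.0000 0.0000]
Step 1: x=[3.9600 5.0400] v=[-0.4000 0.4000]
Step 2: x=[3.8816 5.1184] v=[-0.7840 0.7840]
Step 3: x=[3.7679 5.2321] v=[-1.1366 1.1366]
Step 4: x=[3.6235 5.3765] v=[-1.4438 1.4438]
Step 5: x=[3.4542 5.5458] v=[-1.6932 1.6932]
Step 6: x=[3.2667 5.7333] v=[-1.8749 1.8749]
Step 7: x=[3.0685 5.9315] v=[-1.9816 1.9816]
Step 8: x=[2.8676 6.1324] v=[-2.0090 2.0090]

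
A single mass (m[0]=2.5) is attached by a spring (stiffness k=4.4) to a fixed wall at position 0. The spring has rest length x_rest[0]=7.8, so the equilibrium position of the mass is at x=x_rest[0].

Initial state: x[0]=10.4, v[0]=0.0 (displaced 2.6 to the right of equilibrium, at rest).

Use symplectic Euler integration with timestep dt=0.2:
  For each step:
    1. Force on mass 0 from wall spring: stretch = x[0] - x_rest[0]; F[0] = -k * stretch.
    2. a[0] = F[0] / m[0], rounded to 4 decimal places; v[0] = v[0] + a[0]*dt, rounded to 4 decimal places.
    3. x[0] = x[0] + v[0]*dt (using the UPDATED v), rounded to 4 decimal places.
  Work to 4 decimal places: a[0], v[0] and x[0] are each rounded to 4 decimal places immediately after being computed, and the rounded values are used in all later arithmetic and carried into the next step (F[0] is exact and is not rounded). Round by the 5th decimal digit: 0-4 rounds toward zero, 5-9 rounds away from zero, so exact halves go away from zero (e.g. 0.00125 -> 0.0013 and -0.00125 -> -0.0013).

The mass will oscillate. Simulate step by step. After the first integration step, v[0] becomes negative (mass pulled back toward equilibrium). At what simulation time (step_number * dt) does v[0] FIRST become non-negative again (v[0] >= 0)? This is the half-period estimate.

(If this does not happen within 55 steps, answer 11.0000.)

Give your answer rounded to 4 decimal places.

Answer: 2.4000

Derivation:
Step 0: x=[10.4000] v=[0.0000]
Step 1: x=[10.2170] v=[-0.9152]
Step 2: x=[9.8638] v=[-1.7660]
Step 3: x=[9.3653] v=[-2.4925]
Step 4: x=[8.7566] v=[-3.0435]
Step 5: x=[8.0806] v=[-3.3802]
Step 6: x=[7.3848] v=[-3.4790]
Step 7: x=[6.7182] v=[-3.3328]
Step 8: x=[6.1278] v=[-2.9520]
Step 9: x=[5.6551] v=[-2.3634]
Step 10: x=[5.3334] v=[-1.6084]
Step 11: x=[5.1854] v=[-0.7402]
Step 12: x=[5.2214] v=[0.1801]
First v>=0 after going negative at step 12, time=2.4000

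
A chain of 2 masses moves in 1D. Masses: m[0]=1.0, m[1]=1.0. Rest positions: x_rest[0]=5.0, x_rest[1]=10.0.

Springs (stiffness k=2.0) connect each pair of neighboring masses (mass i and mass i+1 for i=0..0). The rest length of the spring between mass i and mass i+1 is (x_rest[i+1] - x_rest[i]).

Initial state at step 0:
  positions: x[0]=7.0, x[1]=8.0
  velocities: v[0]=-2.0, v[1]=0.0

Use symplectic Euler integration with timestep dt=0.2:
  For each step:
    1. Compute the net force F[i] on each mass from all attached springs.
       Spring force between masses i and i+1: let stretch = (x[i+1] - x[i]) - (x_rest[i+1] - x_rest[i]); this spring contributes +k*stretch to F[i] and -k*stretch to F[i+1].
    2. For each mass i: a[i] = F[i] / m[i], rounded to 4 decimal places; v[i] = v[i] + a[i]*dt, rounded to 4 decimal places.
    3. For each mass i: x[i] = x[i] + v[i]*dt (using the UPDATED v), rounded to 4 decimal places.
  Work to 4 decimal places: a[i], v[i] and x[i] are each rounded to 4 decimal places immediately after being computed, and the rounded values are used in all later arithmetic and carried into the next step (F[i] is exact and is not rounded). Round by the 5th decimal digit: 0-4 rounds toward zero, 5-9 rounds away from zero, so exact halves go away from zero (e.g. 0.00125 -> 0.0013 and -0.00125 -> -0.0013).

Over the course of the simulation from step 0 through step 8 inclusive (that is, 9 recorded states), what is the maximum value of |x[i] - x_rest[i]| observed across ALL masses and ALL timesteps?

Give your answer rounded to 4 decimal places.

Step 0: x=[7.0000 8.0000] v=[-2.0000 0.0000]
Step 1: x=[6.2800 8.3200] v=[-3.6000 1.6000]
Step 2: x=[5.3232 8.8768] v=[-4.7840 2.7840]
Step 3: x=[4.2507 9.5493] v=[-5.3626 3.3626]
Step 4: x=[3.2021 10.1979] v=[-5.2432 3.2432]
Step 5: x=[2.3131 10.6869] v=[-4.4449 2.4449]
Step 6: x=[1.6940 10.9060] v=[-3.0954 1.0954]
Step 7: x=[1.4119 10.7881] v=[-1.4106 -0.5894]
Step 8: x=[1.4799 10.3201] v=[0.3399 -2.3399]
Max displacement = 3.5881

Answer: 3.5881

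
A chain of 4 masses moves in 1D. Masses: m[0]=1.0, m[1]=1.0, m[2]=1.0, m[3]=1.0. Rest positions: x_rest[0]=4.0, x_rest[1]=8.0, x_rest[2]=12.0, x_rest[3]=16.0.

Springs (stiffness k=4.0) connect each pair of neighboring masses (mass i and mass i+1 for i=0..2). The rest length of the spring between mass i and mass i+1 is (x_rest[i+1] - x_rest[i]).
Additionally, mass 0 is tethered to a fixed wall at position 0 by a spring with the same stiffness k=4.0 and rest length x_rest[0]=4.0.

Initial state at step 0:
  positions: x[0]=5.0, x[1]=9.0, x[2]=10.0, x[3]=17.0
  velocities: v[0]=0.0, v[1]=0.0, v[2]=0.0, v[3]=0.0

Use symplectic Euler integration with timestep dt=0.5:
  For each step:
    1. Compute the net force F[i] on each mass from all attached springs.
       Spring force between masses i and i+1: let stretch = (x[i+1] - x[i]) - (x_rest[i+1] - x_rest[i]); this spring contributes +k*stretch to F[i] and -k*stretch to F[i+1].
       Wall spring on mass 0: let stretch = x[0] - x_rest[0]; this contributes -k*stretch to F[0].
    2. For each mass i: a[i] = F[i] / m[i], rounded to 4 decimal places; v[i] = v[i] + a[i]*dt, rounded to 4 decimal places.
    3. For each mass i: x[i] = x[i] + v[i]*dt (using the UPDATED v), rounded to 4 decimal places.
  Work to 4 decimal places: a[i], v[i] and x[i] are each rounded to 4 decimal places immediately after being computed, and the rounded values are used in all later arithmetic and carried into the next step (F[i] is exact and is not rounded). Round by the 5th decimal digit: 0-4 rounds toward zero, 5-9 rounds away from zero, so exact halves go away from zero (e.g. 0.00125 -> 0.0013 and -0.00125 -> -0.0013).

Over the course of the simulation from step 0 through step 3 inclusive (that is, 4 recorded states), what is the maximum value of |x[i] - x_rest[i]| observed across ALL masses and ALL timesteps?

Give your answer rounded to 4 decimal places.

Step 0: x=[5.0000 9.0000 10.0000 17.0000] v=[0.0000 0.0000 0.0000 0.0000]
Step 1: x=[4.0000 6.0000 16.0000 14.0000] v=[-2.0000 -6.0000 12.0000 -6.0000]
Step 2: x=[1.0000 11.0000 10.0000 17.0000] v=[-6.0000 10.0000 -12.0000 6.0000]
Step 3: x=[7.0000 5.0000 12.0000 17.0000] v=[12.0000 -12.0000 4.0000 0.0000]
Max displacement = 4.0000

Answer: 4.0000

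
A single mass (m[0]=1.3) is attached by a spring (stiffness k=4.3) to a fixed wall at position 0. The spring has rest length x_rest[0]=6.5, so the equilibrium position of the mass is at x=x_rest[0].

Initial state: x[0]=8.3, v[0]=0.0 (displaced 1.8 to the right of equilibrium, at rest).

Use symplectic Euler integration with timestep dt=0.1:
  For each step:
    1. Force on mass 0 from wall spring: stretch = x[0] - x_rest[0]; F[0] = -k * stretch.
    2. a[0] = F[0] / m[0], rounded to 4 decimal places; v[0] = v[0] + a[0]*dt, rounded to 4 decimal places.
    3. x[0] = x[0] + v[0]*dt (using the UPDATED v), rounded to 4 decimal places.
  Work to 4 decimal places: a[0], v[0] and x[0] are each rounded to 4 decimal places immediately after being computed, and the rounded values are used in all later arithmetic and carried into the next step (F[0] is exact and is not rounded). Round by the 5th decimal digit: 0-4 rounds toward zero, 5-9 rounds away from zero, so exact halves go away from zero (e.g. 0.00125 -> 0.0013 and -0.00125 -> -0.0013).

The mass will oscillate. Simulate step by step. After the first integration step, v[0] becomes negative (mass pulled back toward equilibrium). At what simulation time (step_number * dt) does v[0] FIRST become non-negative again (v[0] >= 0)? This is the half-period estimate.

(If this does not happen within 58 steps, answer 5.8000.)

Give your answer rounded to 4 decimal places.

Answer: 1.8000

Derivation:
Step 0: x=[8.3000] v=[0.0000]
Step 1: x=[8.2405] v=[-0.5954]
Step 2: x=[8.1234] v=[-1.1711]
Step 3: x=[7.9526] v=[-1.7081]
Step 4: x=[7.7337] v=[-2.1886]
Step 5: x=[7.4740] v=[-2.5967]
Step 6: x=[7.1821] v=[-2.9189]
Step 7: x=[6.8677] v=[-3.1445]
Step 8: x=[6.5411] v=[-3.2661]
Step 9: x=[6.2131] v=[-3.2797]
Step 10: x=[5.8946] v=[-3.1848]
Step 11: x=[5.5961] v=[-2.9846]
Step 12: x=[5.3275] v=[-2.6856]
Step 13: x=[5.0977] v=[-2.2978]
Step 14: x=[4.9143] v=[-1.8340]
Step 15: x=[4.7834] v=[-1.3095]
Step 16: x=[4.7092] v=[-0.7417]
Step 17: x=[4.6943] v=[-0.1494]
Step 18: x=[4.7391] v=[0.4479]
First v>=0 after going negative at step 18, time=1.8000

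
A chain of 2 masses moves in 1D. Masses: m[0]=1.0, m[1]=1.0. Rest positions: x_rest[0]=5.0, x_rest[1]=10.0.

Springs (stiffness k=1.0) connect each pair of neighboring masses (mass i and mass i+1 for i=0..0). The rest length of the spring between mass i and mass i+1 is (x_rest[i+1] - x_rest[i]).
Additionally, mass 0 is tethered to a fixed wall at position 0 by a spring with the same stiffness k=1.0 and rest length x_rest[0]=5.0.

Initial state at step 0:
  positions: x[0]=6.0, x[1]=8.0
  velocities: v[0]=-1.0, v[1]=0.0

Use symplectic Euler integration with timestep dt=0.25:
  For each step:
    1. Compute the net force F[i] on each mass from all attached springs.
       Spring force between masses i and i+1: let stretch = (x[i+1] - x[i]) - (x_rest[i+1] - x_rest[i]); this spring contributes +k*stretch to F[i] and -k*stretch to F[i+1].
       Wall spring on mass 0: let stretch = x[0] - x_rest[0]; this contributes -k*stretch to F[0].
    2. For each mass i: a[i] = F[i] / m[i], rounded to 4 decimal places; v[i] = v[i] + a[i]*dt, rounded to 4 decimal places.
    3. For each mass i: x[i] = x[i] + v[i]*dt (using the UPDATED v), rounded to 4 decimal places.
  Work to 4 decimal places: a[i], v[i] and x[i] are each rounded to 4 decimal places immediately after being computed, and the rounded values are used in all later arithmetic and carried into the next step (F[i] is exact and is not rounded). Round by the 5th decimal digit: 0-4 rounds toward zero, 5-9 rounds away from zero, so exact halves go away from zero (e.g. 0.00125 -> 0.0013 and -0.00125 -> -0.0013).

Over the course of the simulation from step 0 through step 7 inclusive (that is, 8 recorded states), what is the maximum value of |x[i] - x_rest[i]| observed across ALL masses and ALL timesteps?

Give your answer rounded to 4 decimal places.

Answer: 2.4391

Derivation:
Step 0: x=[6.0000 8.0000] v=[-1.0000 0.0000]
Step 1: x=[5.5000 8.1875] v=[-2.0000 0.7500]
Step 2: x=[4.8242 8.5195] v=[-2.7031 1.3281]
Step 3: x=[4.0779 8.9331] v=[-2.9853 1.6543]
Step 4: x=[3.3802 9.3557] v=[-2.7910 1.6905]
Step 5: x=[2.8447 9.7174] v=[-2.1422 1.4466]
Step 6: x=[2.5609 9.9620] v=[-1.1352 0.9784]
Step 7: x=[2.5796 10.0565] v=[0.0749 0.3781]
Max displacement = 2.4391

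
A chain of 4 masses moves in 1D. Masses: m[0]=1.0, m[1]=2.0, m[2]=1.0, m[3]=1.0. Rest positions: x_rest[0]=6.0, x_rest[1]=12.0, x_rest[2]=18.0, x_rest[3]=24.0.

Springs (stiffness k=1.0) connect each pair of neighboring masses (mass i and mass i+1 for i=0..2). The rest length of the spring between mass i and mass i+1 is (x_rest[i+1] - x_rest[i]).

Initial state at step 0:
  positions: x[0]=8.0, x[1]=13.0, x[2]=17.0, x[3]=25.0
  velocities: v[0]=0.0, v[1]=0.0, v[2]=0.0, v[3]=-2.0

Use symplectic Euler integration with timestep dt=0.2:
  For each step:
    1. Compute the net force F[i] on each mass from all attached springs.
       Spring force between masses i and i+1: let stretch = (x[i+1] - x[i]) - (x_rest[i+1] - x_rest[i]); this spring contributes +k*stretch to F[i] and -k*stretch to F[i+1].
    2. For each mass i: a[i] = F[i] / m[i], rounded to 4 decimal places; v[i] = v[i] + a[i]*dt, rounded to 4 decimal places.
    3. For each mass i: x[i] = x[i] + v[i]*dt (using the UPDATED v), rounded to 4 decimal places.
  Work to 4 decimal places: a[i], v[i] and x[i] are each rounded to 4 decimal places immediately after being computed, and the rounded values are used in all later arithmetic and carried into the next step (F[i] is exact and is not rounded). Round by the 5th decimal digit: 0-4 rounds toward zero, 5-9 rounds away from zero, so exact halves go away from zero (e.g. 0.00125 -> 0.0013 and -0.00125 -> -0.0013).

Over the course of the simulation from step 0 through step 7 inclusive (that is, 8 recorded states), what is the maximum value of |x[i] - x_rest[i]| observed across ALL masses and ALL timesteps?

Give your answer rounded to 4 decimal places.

Step 0: x=[8.0000 13.0000 17.0000 25.0000] v=[0.0000 0.0000 0.0000 -2.0000]
Step 1: x=[7.9600 12.9800 17.1600 24.5200] v=[-0.2000 -0.1000 0.8000 -2.4000]
Step 2: x=[7.8808 12.9432 17.4472 23.9856] v=[-0.3960 -0.1840 1.4360 -2.6720]
Step 3: x=[7.7641 12.8952 17.8158 23.4297] v=[-0.5835 -0.2398 1.8429 -2.7797]
Step 4: x=[7.6126 12.8430 18.2121 22.8892] v=[-0.7573 -0.2609 1.9816 -2.7025]
Step 5: x=[7.4304 12.7936 18.5807 22.4016] v=[-0.9112 -0.2470 1.8432 -2.4379]
Step 6: x=[7.2227 12.7527 18.8707 22.0012] v=[-1.0386 -0.2046 1.4500 -2.0021]
Step 7: x=[6.9962 12.7235 19.0412 21.7156] v=[-1.1326 -0.1458 0.8525 -1.4282]
Max displacement = 2.2844

Answer: 2.2844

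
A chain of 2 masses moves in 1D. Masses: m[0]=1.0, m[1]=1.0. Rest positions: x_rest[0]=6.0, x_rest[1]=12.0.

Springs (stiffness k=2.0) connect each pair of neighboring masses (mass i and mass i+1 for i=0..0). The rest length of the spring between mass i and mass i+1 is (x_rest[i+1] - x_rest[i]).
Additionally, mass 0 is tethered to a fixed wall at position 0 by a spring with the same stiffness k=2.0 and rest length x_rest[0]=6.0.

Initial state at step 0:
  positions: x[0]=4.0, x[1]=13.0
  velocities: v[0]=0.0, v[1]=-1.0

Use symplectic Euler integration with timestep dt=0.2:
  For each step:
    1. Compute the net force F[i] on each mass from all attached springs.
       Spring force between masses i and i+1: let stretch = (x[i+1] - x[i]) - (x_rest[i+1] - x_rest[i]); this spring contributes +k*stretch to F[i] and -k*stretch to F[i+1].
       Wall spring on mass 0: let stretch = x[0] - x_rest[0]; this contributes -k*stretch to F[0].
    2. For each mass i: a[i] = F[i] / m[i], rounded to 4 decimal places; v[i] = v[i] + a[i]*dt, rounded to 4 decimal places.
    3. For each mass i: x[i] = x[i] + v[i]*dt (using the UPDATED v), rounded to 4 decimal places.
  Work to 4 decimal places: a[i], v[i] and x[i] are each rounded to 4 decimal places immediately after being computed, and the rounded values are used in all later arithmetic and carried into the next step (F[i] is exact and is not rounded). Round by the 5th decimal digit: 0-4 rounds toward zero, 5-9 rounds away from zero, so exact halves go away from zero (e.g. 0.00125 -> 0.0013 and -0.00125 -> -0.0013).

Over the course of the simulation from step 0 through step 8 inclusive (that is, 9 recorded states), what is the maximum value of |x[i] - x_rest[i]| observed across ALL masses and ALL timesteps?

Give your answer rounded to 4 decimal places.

Step 0: x=[4.0000 13.0000] v=[0.0000 -1.0000]
Step 1: x=[4.4000 12.5600] v=[2.0000 -2.2000]
Step 2: x=[5.1008 11.9472] v=[3.5040 -3.0640]
Step 3: x=[5.9412 11.2667] v=[4.2022 -3.4026]
Step 4: x=[6.7324 10.6401] v=[3.9559 -3.1328]
Step 5: x=[7.2976 10.1809] v=[2.8260 -2.2959]
Step 6: x=[7.5097 9.9711] v=[1.0603 -1.0492]
Step 7: x=[7.3179 10.0443] v=[-0.9590 0.3662]
Step 8: x=[6.7588 10.3794] v=[-2.7956 1.6756]
Max displacement = 2.0289

Answer: 2.0289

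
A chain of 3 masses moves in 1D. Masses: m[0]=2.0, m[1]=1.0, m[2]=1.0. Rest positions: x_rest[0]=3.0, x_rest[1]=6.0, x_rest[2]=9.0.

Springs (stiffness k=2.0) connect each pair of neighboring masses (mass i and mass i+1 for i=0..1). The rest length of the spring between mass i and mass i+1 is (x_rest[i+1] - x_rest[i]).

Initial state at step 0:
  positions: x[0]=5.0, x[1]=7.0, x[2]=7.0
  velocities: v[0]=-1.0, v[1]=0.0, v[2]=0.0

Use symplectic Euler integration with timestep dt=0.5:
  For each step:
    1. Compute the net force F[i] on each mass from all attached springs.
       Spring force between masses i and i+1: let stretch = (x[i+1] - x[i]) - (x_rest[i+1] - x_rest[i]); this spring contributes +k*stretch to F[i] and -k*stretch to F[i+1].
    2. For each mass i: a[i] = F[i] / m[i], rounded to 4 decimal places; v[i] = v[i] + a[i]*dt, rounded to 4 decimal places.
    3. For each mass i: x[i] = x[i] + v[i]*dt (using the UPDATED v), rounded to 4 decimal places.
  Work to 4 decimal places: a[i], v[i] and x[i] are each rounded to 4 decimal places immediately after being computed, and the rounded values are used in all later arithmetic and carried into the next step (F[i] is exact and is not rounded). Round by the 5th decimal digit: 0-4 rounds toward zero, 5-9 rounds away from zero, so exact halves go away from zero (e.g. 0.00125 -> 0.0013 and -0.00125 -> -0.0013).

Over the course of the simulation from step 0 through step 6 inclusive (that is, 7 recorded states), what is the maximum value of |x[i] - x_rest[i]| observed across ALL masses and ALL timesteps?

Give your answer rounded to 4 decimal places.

Step 0: x=[5.0000 7.0000 7.0000] v=[-1.0000 0.0000 0.0000]
Step 1: x=[4.2500 6.0000 8.5000] v=[-1.5000 -2.0000 3.0000]
Step 2: x=[3.1875 5.3750 10.2500] v=[-2.1250 -1.2500 3.5000]
Step 3: x=[1.9219 6.0938 11.0625] v=[-2.5313 1.4375 1.6250]
Step 4: x=[0.9492 7.2110 10.8907] v=[-1.9454 2.2343 -0.3437]
Step 5: x=[0.7920 7.0371 10.3790] v=[-0.3145 -0.3478 -1.0234]
Step 6: x=[1.4461 5.4116 9.6964] v=[1.3081 -3.2510 -1.3653]
Max displacement = 2.2080

Answer: 2.2080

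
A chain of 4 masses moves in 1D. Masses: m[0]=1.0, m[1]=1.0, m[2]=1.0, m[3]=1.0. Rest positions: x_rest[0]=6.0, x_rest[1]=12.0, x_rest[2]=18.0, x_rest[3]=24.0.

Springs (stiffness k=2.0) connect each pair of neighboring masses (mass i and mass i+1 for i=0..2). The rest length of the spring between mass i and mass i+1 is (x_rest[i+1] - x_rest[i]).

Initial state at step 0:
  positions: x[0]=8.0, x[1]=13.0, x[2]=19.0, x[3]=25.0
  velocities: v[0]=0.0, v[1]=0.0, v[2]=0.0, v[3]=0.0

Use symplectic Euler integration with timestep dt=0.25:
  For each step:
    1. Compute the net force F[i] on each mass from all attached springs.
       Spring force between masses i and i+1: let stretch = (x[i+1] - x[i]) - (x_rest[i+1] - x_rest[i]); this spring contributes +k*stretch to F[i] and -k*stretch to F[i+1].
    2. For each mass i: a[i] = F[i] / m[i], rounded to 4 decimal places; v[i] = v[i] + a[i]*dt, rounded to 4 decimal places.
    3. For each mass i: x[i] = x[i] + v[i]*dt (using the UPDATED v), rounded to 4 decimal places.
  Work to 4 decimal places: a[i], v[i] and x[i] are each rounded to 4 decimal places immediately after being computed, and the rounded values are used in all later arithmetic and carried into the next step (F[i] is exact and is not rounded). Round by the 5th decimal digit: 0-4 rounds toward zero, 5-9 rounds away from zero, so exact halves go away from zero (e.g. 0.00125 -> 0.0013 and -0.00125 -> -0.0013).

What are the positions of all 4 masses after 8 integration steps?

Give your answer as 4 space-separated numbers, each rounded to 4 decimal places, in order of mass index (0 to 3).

Step 0: x=[8.0000 13.0000 19.0000 25.0000] v=[0.0000 0.0000 0.0000 0.0000]
Step 1: x=[7.8750 13.1250 19.0000 25.0000] v=[-0.5000 0.5000 0.0000 0.0000]
Step 2: x=[7.6563 13.3281 19.0156 25.0000] v=[-0.8750 0.8125 0.0625 0.0000]
Step 3: x=[7.3965 13.5332 19.0684 25.0020] v=[-1.0391 0.8204 0.2110 0.0078]
Step 4: x=[7.1538 13.6631 19.1710 25.0123] v=[-0.9708 0.5197 0.4102 0.0410]
Step 5: x=[6.9748 13.6679 19.3152 25.0424] v=[-0.7162 0.0190 0.5769 0.1204]
Step 6: x=[6.8824 13.5419 19.4694 25.1066] v=[-0.3697 -0.5039 0.6169 0.2568]
Step 7: x=[6.8724 13.3244 19.5874 25.2162] v=[-0.0400 -0.8699 0.4718 0.4382]
Step 8: x=[6.9189 13.0833 19.6261 25.3722] v=[0.1860 -0.9644 0.1547 0.6238]

Answer: 6.9189 13.0833 19.6261 25.3722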